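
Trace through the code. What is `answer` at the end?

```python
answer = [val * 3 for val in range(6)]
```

Let's trace through this code step by step.

Initialize: answer = [val * 3 for val in range(6)]

After execution: answer = [0, 3, 6, 9, 12, 15]
[0, 3, 6, 9, 12, 15]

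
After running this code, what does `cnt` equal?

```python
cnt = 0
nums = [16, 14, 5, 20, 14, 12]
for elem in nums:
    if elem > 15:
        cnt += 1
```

Let's trace through this code step by step.

Initialize: cnt = 0
Initialize: nums = [16, 14, 5, 20, 14, 12]
Entering loop: for elem in nums:

After execution: cnt = 2
2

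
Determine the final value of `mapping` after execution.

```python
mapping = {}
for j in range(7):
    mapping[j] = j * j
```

Let's trace through this code step by step.

Initialize: mapping = {}
Entering loop: for j in range(7):

After execution: mapping = {0: 0, 1: 1, 2: 4, 3: 9, 4: 16, 5: 25, 6: 36}
{0: 0, 1: 1, 2: 4, 3: 9, 4: 16, 5: 25, 6: 36}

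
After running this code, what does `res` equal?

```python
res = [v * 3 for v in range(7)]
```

Let's trace through this code step by step.

Initialize: res = [v * 3 for v in range(7)]

After execution: res = [0, 3, 6, 9, 12, 15, 18]
[0, 3, 6, 9, 12, 15, 18]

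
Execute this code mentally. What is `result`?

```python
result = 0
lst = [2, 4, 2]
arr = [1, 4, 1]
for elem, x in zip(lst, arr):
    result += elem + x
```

Let's trace through this code step by step.

Initialize: result = 0
Initialize: lst = [2, 4, 2]
Initialize: arr = [1, 4, 1]
Entering loop: for elem, x in zip(lst, arr):

After execution: result = 14
14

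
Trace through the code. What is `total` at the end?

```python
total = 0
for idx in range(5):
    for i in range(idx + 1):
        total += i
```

Let's trace through this code step by step.

Initialize: total = 0
Entering loop: for idx in range(5):

After execution: total = 20
20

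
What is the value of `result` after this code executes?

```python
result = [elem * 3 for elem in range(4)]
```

Let's trace through this code step by step.

Initialize: result = [elem * 3 for elem in range(4)]

After execution: result = [0, 3, 6, 9]
[0, 3, 6, 9]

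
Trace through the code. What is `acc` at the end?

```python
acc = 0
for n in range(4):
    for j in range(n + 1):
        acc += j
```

Let's trace through this code step by step.

Initialize: acc = 0
Entering loop: for n in range(4):

After execution: acc = 10
10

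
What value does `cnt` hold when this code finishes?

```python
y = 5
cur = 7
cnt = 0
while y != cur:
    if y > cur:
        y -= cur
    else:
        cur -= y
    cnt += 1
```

Let's trace through this code step by step.

Initialize: y = 5
Initialize: cur = 7
Initialize: cnt = 0
Entering loop: while y != cur:

After execution: cnt = 4
4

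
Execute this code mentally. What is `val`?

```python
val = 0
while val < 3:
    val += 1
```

Let's trace through this code step by step.

Initialize: val = 0
Entering loop: while val < 3:

After execution: val = 3
3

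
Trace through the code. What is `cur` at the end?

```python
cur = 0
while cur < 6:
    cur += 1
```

Let's trace through this code step by step.

Initialize: cur = 0
Entering loop: while cur < 6:

After execution: cur = 6
6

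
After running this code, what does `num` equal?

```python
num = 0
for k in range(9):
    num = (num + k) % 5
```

Let's trace through this code step by step.

Initialize: num = 0
Entering loop: for k in range(9):

After execution: num = 1
1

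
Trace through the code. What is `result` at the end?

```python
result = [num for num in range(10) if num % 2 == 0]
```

Let's trace through this code step by step.

Initialize: result = [num for num in range(10) if num % 2 == 0]

After execution: result = [0, 2, 4, 6, 8]
[0, 2, 4, 6, 8]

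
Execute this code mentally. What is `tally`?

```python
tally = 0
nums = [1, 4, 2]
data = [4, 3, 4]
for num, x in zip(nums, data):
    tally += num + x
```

Let's trace through this code step by step.

Initialize: tally = 0
Initialize: nums = [1, 4, 2]
Initialize: data = [4, 3, 4]
Entering loop: for num, x in zip(nums, data):

After execution: tally = 18
18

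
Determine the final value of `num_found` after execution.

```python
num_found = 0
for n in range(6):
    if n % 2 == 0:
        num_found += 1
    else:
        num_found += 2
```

Let's trace through this code step by step.

Initialize: num_found = 0
Entering loop: for n in range(6):

After execution: num_found = 9
9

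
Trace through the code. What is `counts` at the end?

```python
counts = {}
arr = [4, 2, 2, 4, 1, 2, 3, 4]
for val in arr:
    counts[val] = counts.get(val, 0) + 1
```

Let's trace through this code step by step.

Initialize: counts = {}
Initialize: arr = [4, 2, 2, 4, 1, 2, 3, 4]
Entering loop: for val in arr:

After execution: counts = {4: 3, 2: 3, 1: 1, 3: 1}
{4: 3, 2: 3, 1: 1, 3: 1}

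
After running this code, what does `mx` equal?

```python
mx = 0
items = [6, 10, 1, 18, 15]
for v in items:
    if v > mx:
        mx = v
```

Let's trace through this code step by step.

Initialize: mx = 0
Initialize: items = [6, 10, 1, 18, 15]
Entering loop: for v in items:

After execution: mx = 18
18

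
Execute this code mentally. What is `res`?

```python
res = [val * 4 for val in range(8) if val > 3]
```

Let's trace through this code step by step.

Initialize: res = [val * 4 for val in range(8) if val > 3]

After execution: res = [16, 20, 24, 28]
[16, 20, 24, 28]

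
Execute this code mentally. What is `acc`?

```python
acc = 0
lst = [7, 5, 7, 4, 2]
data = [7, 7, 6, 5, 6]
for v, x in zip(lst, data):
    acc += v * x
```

Let's trace through this code step by step.

Initialize: acc = 0
Initialize: lst = [7, 5, 7, 4, 2]
Initialize: data = [7, 7, 6, 5, 6]
Entering loop: for v, x in zip(lst, data):

After execution: acc = 158
158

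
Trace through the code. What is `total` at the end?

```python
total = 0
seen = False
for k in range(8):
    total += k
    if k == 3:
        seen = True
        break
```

Let's trace through this code step by step.

Initialize: total = 0
Initialize: seen = False
Entering loop: for k in range(8):

After execution: total = 6
6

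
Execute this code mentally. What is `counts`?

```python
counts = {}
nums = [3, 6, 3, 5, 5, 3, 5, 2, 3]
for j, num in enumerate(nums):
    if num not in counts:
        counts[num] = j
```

Let's trace through this code step by step.

Initialize: counts = {}
Initialize: nums = [3, 6, 3, 5, 5, 3, 5, 2, 3]
Entering loop: for j, num in enumerate(nums):

After execution: counts = {3: 0, 6: 1, 5: 3, 2: 7}
{3: 0, 6: 1, 5: 3, 2: 7}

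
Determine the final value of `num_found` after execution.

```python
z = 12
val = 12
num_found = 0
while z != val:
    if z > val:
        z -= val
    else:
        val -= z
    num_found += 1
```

Let's trace through this code step by step.

Initialize: z = 12
Initialize: val = 12
Initialize: num_found = 0
Entering loop: while z != val:

After execution: num_found = 0
0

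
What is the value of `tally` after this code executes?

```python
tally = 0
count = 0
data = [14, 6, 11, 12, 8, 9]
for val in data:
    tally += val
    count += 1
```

Let's trace through this code step by step.

Initialize: tally = 0
Initialize: count = 0
Initialize: data = [14, 6, 11, 12, 8, 9]
Entering loop: for val in data:

After execution: tally = 60
60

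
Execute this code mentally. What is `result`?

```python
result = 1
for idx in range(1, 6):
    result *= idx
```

Let's trace through this code step by step.

Initialize: result = 1
Entering loop: for idx in range(1, 6):

After execution: result = 120
120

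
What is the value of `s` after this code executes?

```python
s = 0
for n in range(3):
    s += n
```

Let's trace through this code step by step.

Initialize: s = 0
Entering loop: for n in range(3):

After execution: s = 3
3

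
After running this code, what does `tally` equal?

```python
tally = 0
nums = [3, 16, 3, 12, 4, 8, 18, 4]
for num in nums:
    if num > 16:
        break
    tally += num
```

Let's trace through this code step by step.

Initialize: tally = 0
Initialize: nums = [3, 16, 3, 12, 4, 8, 18, 4]
Entering loop: for num in nums:

After execution: tally = 46
46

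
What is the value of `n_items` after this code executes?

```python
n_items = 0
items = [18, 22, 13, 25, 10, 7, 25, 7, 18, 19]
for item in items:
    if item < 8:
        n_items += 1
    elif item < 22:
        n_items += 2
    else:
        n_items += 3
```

Let's trace through this code step by step.

Initialize: n_items = 0
Initialize: items = [18, 22, 13, 25, 10, 7, 25, 7, 18, 19]
Entering loop: for item in items:

After execution: n_items = 21
21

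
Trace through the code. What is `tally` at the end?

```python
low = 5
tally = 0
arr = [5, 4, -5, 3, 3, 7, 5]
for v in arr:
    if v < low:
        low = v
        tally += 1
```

Let's trace through this code step by step.

Initialize: low = 5
Initialize: tally = 0
Initialize: arr = [5, 4, -5, 3, 3, 7, 5]
Entering loop: for v in arr:

After execution: tally = 2
2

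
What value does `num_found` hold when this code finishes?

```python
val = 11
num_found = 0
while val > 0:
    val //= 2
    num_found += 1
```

Let's trace through this code step by step.

Initialize: val = 11
Initialize: num_found = 0
Entering loop: while val > 0:

After execution: num_found = 4
4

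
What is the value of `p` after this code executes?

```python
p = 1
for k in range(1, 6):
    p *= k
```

Let's trace through this code step by step.

Initialize: p = 1
Entering loop: for k in range(1, 6):

After execution: p = 120
120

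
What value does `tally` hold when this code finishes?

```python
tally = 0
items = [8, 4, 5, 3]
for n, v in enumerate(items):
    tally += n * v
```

Let's trace through this code step by step.

Initialize: tally = 0
Initialize: items = [8, 4, 5, 3]
Entering loop: for n, v in enumerate(items):

After execution: tally = 23
23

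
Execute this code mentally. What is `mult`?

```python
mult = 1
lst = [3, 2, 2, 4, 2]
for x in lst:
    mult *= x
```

Let's trace through this code step by step.

Initialize: mult = 1
Initialize: lst = [3, 2, 2, 4, 2]
Entering loop: for x in lst:

After execution: mult = 96
96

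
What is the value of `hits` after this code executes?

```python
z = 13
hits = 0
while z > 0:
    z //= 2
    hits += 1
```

Let's trace through this code step by step.

Initialize: z = 13
Initialize: hits = 0
Entering loop: while z > 0:

After execution: hits = 4
4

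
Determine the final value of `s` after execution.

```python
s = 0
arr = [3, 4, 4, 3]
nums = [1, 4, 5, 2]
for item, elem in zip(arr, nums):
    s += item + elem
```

Let's trace through this code step by step.

Initialize: s = 0
Initialize: arr = [3, 4, 4, 3]
Initialize: nums = [1, 4, 5, 2]
Entering loop: for item, elem in zip(arr, nums):

After execution: s = 26
26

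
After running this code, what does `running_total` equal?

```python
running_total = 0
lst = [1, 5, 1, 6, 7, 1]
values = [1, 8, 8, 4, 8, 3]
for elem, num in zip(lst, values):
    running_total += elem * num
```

Let's trace through this code step by step.

Initialize: running_total = 0
Initialize: lst = [1, 5, 1, 6, 7, 1]
Initialize: values = [1, 8, 8, 4, 8, 3]
Entering loop: for elem, num in zip(lst, values):

After execution: running_total = 132
132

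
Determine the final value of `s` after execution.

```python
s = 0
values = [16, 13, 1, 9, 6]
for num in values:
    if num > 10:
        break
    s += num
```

Let's trace through this code step by step.

Initialize: s = 0
Initialize: values = [16, 13, 1, 9, 6]
Entering loop: for num in values:

After execution: s = 0
0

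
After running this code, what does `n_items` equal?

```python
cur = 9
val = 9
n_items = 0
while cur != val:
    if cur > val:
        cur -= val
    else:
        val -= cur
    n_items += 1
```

Let's trace through this code step by step.

Initialize: cur = 9
Initialize: val = 9
Initialize: n_items = 0
Entering loop: while cur != val:

After execution: n_items = 0
0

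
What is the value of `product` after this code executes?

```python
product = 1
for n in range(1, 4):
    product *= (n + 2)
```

Let's trace through this code step by step.

Initialize: product = 1
Entering loop: for n in range(1, 4):

After execution: product = 60
60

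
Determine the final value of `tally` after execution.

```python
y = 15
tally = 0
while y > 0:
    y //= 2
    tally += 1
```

Let's trace through this code step by step.

Initialize: y = 15
Initialize: tally = 0
Entering loop: while y > 0:

After execution: tally = 4
4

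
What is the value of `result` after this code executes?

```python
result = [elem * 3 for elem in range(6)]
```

Let's trace through this code step by step.

Initialize: result = [elem * 3 for elem in range(6)]

After execution: result = [0, 3, 6, 9, 12, 15]
[0, 3, 6, 9, 12, 15]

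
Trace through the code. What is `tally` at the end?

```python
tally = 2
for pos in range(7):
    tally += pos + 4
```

Let's trace through this code step by step.

Initialize: tally = 2
Entering loop: for pos in range(7):

After execution: tally = 51
51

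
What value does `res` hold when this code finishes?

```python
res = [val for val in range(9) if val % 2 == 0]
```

Let's trace through this code step by step.

Initialize: res = [val for val in range(9) if val % 2 == 0]

After execution: res = [0, 2, 4, 6, 8]
[0, 2, 4, 6, 8]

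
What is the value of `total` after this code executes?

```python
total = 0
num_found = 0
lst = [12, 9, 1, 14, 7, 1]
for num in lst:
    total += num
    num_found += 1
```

Let's trace through this code step by step.

Initialize: total = 0
Initialize: num_found = 0
Initialize: lst = [12, 9, 1, 14, 7, 1]
Entering loop: for num in lst:

After execution: total = 44
44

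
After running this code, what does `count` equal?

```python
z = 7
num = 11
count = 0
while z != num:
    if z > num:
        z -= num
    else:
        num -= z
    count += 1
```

Let's trace through this code step by step.

Initialize: z = 7
Initialize: num = 11
Initialize: count = 0
Entering loop: while z != num:

After execution: count = 5
5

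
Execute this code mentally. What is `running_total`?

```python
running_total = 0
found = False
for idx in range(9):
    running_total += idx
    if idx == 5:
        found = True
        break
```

Let's trace through this code step by step.

Initialize: running_total = 0
Initialize: found = False
Entering loop: for idx in range(9):

After execution: running_total = 15
15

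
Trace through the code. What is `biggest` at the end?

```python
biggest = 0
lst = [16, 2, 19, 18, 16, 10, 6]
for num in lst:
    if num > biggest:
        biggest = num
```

Let's trace through this code step by step.

Initialize: biggest = 0
Initialize: lst = [16, 2, 19, 18, 16, 10, 6]
Entering loop: for num in lst:

After execution: biggest = 19
19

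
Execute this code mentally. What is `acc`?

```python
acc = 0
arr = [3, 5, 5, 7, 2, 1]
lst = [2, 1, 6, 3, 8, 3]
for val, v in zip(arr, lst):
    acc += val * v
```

Let's trace through this code step by step.

Initialize: acc = 0
Initialize: arr = [3, 5, 5, 7, 2, 1]
Initialize: lst = [2, 1, 6, 3, 8, 3]
Entering loop: for val, v in zip(arr, lst):

After execution: acc = 81
81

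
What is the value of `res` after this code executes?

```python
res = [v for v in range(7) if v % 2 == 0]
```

Let's trace through this code step by step.

Initialize: res = [v for v in range(7) if v % 2 == 0]

After execution: res = [0, 2, 4, 6]
[0, 2, 4, 6]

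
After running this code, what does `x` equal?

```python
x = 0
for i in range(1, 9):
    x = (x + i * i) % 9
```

Let's trace through this code step by step.

Initialize: x = 0
Entering loop: for i in range(1, 9):

After execution: x = 6
6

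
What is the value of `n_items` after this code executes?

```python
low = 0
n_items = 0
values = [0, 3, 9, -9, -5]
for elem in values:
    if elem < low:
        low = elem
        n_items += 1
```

Let's trace through this code step by step.

Initialize: low = 0
Initialize: n_items = 0
Initialize: values = [0, 3, 9, -9, -5]
Entering loop: for elem in values:

After execution: n_items = 1
1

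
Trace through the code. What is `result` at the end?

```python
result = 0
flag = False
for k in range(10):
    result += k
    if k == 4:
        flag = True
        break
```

Let's trace through this code step by step.

Initialize: result = 0
Initialize: flag = False
Entering loop: for k in range(10):

After execution: result = 10
10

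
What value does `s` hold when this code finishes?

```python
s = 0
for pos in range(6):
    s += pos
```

Let's trace through this code step by step.

Initialize: s = 0
Entering loop: for pos in range(6):

After execution: s = 15
15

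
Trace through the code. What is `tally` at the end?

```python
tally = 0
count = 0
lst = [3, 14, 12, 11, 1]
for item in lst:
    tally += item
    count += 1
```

Let's trace through this code step by step.

Initialize: tally = 0
Initialize: count = 0
Initialize: lst = [3, 14, 12, 11, 1]
Entering loop: for item in lst:

After execution: tally = 41
41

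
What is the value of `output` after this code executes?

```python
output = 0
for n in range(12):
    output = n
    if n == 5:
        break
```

Let's trace through this code step by step.

Initialize: output = 0
Entering loop: for n in range(12):

After execution: output = 5
5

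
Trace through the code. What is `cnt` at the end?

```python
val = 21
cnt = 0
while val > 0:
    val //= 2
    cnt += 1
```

Let's trace through this code step by step.

Initialize: val = 21
Initialize: cnt = 0
Entering loop: while val > 0:

After execution: cnt = 5
5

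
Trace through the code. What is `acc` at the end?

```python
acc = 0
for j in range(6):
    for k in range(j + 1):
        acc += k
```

Let's trace through this code step by step.

Initialize: acc = 0
Entering loop: for j in range(6):

After execution: acc = 35
35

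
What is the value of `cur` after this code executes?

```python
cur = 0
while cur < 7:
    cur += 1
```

Let's trace through this code step by step.

Initialize: cur = 0
Entering loop: while cur < 7:

After execution: cur = 7
7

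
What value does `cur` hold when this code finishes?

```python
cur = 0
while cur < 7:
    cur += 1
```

Let's trace through this code step by step.

Initialize: cur = 0
Entering loop: while cur < 7:

After execution: cur = 7
7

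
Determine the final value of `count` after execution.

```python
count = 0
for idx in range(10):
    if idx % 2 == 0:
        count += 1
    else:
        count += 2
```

Let's trace through this code step by step.

Initialize: count = 0
Entering loop: for idx in range(10):

After execution: count = 15
15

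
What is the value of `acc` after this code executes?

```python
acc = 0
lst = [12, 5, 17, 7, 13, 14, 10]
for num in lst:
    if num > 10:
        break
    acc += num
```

Let's trace through this code step by step.

Initialize: acc = 0
Initialize: lst = [12, 5, 17, 7, 13, 14, 10]
Entering loop: for num in lst:

After execution: acc = 0
0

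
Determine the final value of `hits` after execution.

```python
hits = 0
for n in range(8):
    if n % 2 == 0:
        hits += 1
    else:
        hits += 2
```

Let's trace through this code step by step.

Initialize: hits = 0
Entering loop: for n in range(8):

After execution: hits = 12
12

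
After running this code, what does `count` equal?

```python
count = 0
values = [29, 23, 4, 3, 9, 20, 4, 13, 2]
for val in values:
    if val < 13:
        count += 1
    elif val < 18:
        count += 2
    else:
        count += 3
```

Let's trace through this code step by step.

Initialize: count = 0
Initialize: values = [29, 23, 4, 3, 9, 20, 4, 13, 2]
Entering loop: for val in values:

After execution: count = 16
16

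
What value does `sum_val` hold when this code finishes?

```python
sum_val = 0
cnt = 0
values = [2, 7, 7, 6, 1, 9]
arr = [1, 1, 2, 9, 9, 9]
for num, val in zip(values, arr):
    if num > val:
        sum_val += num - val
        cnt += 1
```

Let's trace through this code step by step.

Initialize: sum_val = 0
Initialize: cnt = 0
Initialize: values = [2, 7, 7, 6, 1, 9]
Initialize: arr = [1, 1, 2, 9, 9, 9]
Entering loop: for num, val in zip(values, arr):

After execution: sum_val = 12
12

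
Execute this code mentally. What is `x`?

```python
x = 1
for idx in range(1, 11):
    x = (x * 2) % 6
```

Let's trace through this code step by step.

Initialize: x = 1
Entering loop: for idx in range(1, 11):

After execution: x = 4
4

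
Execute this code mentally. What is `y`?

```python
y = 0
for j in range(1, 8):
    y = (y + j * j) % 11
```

Let's trace through this code step by step.

Initialize: y = 0
Entering loop: for j in range(1, 8):

After execution: y = 8
8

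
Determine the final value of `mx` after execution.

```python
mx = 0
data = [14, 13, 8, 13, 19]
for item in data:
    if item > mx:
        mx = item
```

Let's trace through this code step by step.

Initialize: mx = 0
Initialize: data = [14, 13, 8, 13, 19]
Entering loop: for item in data:

After execution: mx = 19
19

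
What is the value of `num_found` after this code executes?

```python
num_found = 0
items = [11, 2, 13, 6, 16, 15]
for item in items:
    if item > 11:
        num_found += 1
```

Let's trace through this code step by step.

Initialize: num_found = 0
Initialize: items = [11, 2, 13, 6, 16, 15]
Entering loop: for item in items:

After execution: num_found = 3
3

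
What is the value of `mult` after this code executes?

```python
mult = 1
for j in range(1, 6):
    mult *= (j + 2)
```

Let's trace through this code step by step.

Initialize: mult = 1
Entering loop: for j in range(1, 6):

After execution: mult = 2520
2520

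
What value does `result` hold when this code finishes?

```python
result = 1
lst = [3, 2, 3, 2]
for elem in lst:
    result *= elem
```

Let's trace through this code step by step.

Initialize: result = 1
Initialize: lst = [3, 2, 3, 2]
Entering loop: for elem in lst:

After execution: result = 36
36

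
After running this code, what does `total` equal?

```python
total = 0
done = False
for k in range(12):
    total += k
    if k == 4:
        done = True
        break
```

Let's trace through this code step by step.

Initialize: total = 0
Initialize: done = False
Entering loop: for k in range(12):

After execution: total = 10
10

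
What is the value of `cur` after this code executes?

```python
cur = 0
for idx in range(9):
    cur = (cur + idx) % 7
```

Let's trace through this code step by step.

Initialize: cur = 0
Entering loop: for idx in range(9):

After execution: cur = 1
1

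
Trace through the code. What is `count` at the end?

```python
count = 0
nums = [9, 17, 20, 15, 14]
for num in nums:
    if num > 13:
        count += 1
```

Let's trace through this code step by step.

Initialize: count = 0
Initialize: nums = [9, 17, 20, 15, 14]
Entering loop: for num in nums:

After execution: count = 4
4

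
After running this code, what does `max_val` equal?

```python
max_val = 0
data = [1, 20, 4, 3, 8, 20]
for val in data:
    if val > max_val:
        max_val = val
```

Let's trace through this code step by step.

Initialize: max_val = 0
Initialize: data = [1, 20, 4, 3, 8, 20]
Entering loop: for val in data:

After execution: max_val = 20
20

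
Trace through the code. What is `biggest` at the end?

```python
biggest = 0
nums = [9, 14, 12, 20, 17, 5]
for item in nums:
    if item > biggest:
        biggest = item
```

Let's trace through this code step by step.

Initialize: biggest = 0
Initialize: nums = [9, 14, 12, 20, 17, 5]
Entering loop: for item in nums:

After execution: biggest = 20
20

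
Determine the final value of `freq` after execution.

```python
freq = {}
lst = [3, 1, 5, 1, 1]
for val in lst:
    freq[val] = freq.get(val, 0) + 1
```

Let's trace through this code step by step.

Initialize: freq = {}
Initialize: lst = [3, 1, 5, 1, 1]
Entering loop: for val in lst:

After execution: freq = {3: 1, 1: 3, 5: 1}
{3: 1, 1: 3, 5: 1}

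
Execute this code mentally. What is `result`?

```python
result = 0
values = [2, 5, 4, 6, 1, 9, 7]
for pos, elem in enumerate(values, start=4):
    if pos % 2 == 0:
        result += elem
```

Let's trace through this code step by step.

Initialize: result = 0
Initialize: values = [2, 5, 4, 6, 1, 9, 7]
Entering loop: for pos, elem in enumerate(values, start=4):

After execution: result = 14
14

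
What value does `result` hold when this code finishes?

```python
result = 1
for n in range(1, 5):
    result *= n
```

Let's trace through this code step by step.

Initialize: result = 1
Entering loop: for n in range(1, 5):

After execution: result = 24
24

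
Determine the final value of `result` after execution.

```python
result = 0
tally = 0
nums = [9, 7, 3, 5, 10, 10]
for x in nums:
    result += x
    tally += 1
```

Let's trace through this code step by step.

Initialize: result = 0
Initialize: tally = 0
Initialize: nums = [9, 7, 3, 5, 10, 10]
Entering loop: for x in nums:

After execution: result = 44
44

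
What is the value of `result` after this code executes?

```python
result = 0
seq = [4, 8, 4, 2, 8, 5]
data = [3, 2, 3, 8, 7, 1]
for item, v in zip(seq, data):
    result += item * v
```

Let's trace through this code step by step.

Initialize: result = 0
Initialize: seq = [4, 8, 4, 2, 8, 5]
Initialize: data = [3, 2, 3, 8, 7, 1]
Entering loop: for item, v in zip(seq, data):

After execution: result = 117
117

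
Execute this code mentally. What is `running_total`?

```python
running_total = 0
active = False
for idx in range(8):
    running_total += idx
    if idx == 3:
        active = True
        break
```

Let's trace through this code step by step.

Initialize: running_total = 0
Initialize: active = False
Entering loop: for idx in range(8):

After execution: running_total = 6
6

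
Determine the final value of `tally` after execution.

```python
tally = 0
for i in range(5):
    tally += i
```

Let's trace through this code step by step.

Initialize: tally = 0
Entering loop: for i in range(5):

After execution: tally = 10
10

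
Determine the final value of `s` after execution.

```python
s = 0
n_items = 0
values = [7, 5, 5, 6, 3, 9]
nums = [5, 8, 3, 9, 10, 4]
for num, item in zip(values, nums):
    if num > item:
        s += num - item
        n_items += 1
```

Let's trace through this code step by step.

Initialize: s = 0
Initialize: n_items = 0
Initialize: values = [7, 5, 5, 6, 3, 9]
Initialize: nums = [5, 8, 3, 9, 10, 4]
Entering loop: for num, item in zip(values, nums):

After execution: s = 9
9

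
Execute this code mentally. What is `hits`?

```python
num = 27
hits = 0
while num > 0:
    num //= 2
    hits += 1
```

Let's trace through this code step by step.

Initialize: num = 27
Initialize: hits = 0
Entering loop: while num > 0:

After execution: hits = 5
5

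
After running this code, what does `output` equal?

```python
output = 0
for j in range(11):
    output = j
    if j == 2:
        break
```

Let's trace through this code step by step.

Initialize: output = 0
Entering loop: for j in range(11):

After execution: output = 2
2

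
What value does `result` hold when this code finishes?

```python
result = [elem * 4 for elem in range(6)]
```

Let's trace through this code step by step.

Initialize: result = [elem * 4 for elem in range(6)]

After execution: result = [0, 4, 8, 12, 16, 20]
[0, 4, 8, 12, 16, 20]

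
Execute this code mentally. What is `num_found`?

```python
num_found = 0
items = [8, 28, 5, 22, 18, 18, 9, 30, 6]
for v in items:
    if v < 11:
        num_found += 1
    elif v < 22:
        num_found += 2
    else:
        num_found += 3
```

Let's trace through this code step by step.

Initialize: num_found = 0
Initialize: items = [8, 28, 5, 22, 18, 18, 9, 30, 6]
Entering loop: for v in items:

After execution: num_found = 17
17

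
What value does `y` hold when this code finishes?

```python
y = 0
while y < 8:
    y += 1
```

Let's trace through this code step by step.

Initialize: y = 0
Entering loop: while y < 8:

After execution: y = 8
8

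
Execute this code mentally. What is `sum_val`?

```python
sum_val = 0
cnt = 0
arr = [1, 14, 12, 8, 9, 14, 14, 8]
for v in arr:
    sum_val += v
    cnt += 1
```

Let's trace through this code step by step.

Initialize: sum_val = 0
Initialize: cnt = 0
Initialize: arr = [1, 14, 12, 8, 9, 14, 14, 8]
Entering loop: for v in arr:

After execution: sum_val = 80
80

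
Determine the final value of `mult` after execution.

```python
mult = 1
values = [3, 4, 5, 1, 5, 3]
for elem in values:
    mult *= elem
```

Let's trace through this code step by step.

Initialize: mult = 1
Initialize: values = [3, 4, 5, 1, 5, 3]
Entering loop: for elem in values:

After execution: mult = 900
900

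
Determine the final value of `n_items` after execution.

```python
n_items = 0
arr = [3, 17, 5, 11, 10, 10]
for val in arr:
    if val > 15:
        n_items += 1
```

Let's trace through this code step by step.

Initialize: n_items = 0
Initialize: arr = [3, 17, 5, 11, 10, 10]
Entering loop: for val in arr:

After execution: n_items = 1
1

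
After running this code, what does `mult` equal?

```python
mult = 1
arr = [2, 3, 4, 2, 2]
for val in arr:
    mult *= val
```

Let's trace through this code step by step.

Initialize: mult = 1
Initialize: arr = [2, 3, 4, 2, 2]
Entering loop: for val in arr:

After execution: mult = 96
96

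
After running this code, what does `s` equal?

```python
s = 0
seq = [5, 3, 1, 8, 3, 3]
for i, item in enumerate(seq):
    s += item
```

Let's trace through this code step by step.

Initialize: s = 0
Initialize: seq = [5, 3, 1, 8, 3, 3]
Entering loop: for i, item in enumerate(seq):

After execution: s = 23
23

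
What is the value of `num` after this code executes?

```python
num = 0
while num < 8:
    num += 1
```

Let's trace through this code step by step.

Initialize: num = 0
Entering loop: while num < 8:

After execution: num = 8
8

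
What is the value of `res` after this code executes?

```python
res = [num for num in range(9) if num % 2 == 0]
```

Let's trace through this code step by step.

Initialize: res = [num for num in range(9) if num % 2 == 0]

After execution: res = [0, 2, 4, 6, 8]
[0, 2, 4, 6, 8]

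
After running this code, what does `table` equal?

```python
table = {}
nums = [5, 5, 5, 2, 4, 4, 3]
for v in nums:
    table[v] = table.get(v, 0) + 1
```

Let's trace through this code step by step.

Initialize: table = {}
Initialize: nums = [5, 5, 5, 2, 4, 4, 3]
Entering loop: for v in nums:

After execution: table = {5: 3, 2: 1, 4: 2, 3: 1}
{5: 3, 2: 1, 4: 2, 3: 1}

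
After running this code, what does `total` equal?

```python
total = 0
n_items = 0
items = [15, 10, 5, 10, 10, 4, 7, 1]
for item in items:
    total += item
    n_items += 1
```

Let's trace through this code step by step.

Initialize: total = 0
Initialize: n_items = 0
Initialize: items = [15, 10, 5, 10, 10, 4, 7, 1]
Entering loop: for item in items:

After execution: total = 62
62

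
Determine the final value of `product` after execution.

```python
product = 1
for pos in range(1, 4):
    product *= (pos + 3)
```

Let's trace through this code step by step.

Initialize: product = 1
Entering loop: for pos in range(1, 4):

After execution: product = 120
120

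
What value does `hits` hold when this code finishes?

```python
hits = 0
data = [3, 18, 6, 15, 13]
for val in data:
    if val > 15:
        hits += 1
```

Let's trace through this code step by step.

Initialize: hits = 0
Initialize: data = [3, 18, 6, 15, 13]
Entering loop: for val in data:

After execution: hits = 1
1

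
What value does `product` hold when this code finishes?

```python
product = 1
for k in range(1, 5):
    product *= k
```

Let's trace through this code step by step.

Initialize: product = 1
Entering loop: for k in range(1, 5):

After execution: product = 24
24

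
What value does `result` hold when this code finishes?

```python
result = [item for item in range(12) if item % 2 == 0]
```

Let's trace through this code step by step.

Initialize: result = [item for item in range(12) if item % 2 == 0]

After execution: result = [0, 2, 4, 6, 8, 10]
[0, 2, 4, 6, 8, 10]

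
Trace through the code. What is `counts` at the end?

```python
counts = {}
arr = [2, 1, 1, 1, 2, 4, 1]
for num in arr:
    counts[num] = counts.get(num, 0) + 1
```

Let's trace through this code step by step.

Initialize: counts = {}
Initialize: arr = [2, 1, 1, 1, 2, 4, 1]
Entering loop: for num in arr:

After execution: counts = {2: 2, 1: 4, 4: 1}
{2: 2, 1: 4, 4: 1}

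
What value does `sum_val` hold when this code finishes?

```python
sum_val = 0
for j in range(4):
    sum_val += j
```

Let's trace through this code step by step.

Initialize: sum_val = 0
Entering loop: for j in range(4):

After execution: sum_val = 6
6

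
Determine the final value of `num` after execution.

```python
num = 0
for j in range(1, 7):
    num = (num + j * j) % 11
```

Let's trace through this code step by step.

Initialize: num = 0
Entering loop: for j in range(1, 7):

After execution: num = 3
3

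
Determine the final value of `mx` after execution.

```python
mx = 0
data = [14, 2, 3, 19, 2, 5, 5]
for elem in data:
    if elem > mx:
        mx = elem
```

Let's trace through this code step by step.

Initialize: mx = 0
Initialize: data = [14, 2, 3, 19, 2, 5, 5]
Entering loop: for elem in data:

After execution: mx = 19
19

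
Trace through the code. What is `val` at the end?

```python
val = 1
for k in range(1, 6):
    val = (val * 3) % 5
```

Let's trace through this code step by step.

Initialize: val = 1
Entering loop: for k in range(1, 6):

After execution: val = 3
3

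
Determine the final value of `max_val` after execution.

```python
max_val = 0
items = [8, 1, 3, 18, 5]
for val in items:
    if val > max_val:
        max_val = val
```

Let's trace through this code step by step.

Initialize: max_val = 0
Initialize: items = [8, 1, 3, 18, 5]
Entering loop: for val in items:

After execution: max_val = 18
18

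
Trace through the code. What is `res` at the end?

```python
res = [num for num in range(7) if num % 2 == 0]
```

Let's trace through this code step by step.

Initialize: res = [num for num in range(7) if num % 2 == 0]

After execution: res = [0, 2, 4, 6]
[0, 2, 4, 6]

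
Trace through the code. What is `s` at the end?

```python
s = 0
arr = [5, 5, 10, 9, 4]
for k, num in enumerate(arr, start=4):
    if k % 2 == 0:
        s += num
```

Let's trace through this code step by step.

Initialize: s = 0
Initialize: arr = [5, 5, 10, 9, 4]
Entering loop: for k, num in enumerate(arr, start=4):

After execution: s = 19
19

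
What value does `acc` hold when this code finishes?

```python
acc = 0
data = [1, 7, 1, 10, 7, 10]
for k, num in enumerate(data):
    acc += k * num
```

Let's trace through this code step by step.

Initialize: acc = 0
Initialize: data = [1, 7, 1, 10, 7, 10]
Entering loop: for k, num in enumerate(data):

After execution: acc = 117
117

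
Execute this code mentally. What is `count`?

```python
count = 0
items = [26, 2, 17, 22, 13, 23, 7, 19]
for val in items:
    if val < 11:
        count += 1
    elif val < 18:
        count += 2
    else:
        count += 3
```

Let's trace through this code step by step.

Initialize: count = 0
Initialize: items = [26, 2, 17, 22, 13, 23, 7, 19]
Entering loop: for val in items:

After execution: count = 18
18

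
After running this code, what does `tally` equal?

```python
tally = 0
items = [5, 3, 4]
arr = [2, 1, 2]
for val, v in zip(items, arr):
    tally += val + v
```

Let's trace through this code step by step.

Initialize: tally = 0
Initialize: items = [5, 3, 4]
Initialize: arr = [2, 1, 2]
Entering loop: for val, v in zip(items, arr):

After execution: tally = 17
17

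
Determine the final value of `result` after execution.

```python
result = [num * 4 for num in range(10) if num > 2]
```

Let's trace through this code step by step.

Initialize: result = [num * 4 for num in range(10) if num > 2]

After execution: result = [12, 16, 20, 24, 28, 32, 36]
[12, 16, 20, 24, 28, 32, 36]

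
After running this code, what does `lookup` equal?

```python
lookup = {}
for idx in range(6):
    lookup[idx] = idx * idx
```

Let's trace through this code step by step.

Initialize: lookup = {}
Entering loop: for idx in range(6):

After execution: lookup = {0: 0, 1: 1, 2: 4, 3: 9, 4: 16, 5: 25}
{0: 0, 1: 1, 2: 4, 3: 9, 4: 16, 5: 25}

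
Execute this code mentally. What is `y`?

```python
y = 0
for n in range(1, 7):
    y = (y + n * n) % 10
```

Let's trace through this code step by step.

Initialize: y = 0
Entering loop: for n in range(1, 7):

After execution: y = 1
1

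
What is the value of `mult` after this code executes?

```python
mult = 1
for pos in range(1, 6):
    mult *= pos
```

Let's trace through this code step by step.

Initialize: mult = 1
Entering loop: for pos in range(1, 6):

After execution: mult = 120
120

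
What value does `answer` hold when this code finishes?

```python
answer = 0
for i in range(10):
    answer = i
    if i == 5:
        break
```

Let's trace through this code step by step.

Initialize: answer = 0
Entering loop: for i in range(10):

After execution: answer = 5
5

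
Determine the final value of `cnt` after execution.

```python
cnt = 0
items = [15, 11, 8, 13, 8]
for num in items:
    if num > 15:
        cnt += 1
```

Let's trace through this code step by step.

Initialize: cnt = 0
Initialize: items = [15, 11, 8, 13, 8]
Entering loop: for num in items:

After execution: cnt = 0
0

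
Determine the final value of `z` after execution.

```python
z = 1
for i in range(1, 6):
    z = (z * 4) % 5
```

Let's trace through this code step by step.

Initialize: z = 1
Entering loop: for i in range(1, 6):

After execution: z = 4
4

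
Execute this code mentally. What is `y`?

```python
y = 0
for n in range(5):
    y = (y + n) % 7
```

Let's trace through this code step by step.

Initialize: y = 0
Entering loop: for n in range(5):

After execution: y = 3
3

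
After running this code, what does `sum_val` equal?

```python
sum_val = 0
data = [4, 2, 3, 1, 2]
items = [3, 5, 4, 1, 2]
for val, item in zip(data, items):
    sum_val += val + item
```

Let's trace through this code step by step.

Initialize: sum_val = 0
Initialize: data = [4, 2, 3, 1, 2]
Initialize: items = [3, 5, 4, 1, 2]
Entering loop: for val, item in zip(data, items):

After execution: sum_val = 27
27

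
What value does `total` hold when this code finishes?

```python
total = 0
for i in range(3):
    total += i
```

Let's trace through this code step by step.

Initialize: total = 0
Entering loop: for i in range(3):

After execution: total = 3
3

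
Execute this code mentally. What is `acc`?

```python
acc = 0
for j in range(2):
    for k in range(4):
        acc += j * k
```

Let's trace through this code step by step.

Initialize: acc = 0
Entering loop: for j in range(2):

After execution: acc = 6
6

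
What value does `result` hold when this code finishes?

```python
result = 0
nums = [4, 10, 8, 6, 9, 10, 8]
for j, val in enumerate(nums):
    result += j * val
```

Let's trace through this code step by step.

Initialize: result = 0
Initialize: nums = [4, 10, 8, 6, 9, 10, 8]
Entering loop: for j, val in enumerate(nums):

After execution: result = 178
178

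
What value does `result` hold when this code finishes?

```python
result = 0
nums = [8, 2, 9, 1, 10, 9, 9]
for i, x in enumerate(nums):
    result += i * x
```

Let's trace through this code step by step.

Initialize: result = 0
Initialize: nums = [8, 2, 9, 1, 10, 9, 9]
Entering loop: for i, x in enumerate(nums):

After execution: result = 162
162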